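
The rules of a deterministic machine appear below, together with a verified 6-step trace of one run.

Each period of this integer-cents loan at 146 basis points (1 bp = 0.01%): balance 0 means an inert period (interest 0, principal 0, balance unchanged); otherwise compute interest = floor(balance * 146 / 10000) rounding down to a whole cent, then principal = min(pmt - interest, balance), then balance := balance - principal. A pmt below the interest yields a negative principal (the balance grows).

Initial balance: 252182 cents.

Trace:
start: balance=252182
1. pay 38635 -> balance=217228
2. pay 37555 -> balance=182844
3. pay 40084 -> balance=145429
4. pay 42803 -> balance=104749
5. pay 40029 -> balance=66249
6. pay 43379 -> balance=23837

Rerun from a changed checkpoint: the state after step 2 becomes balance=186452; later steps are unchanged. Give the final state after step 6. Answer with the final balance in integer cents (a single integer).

27660

state after step 2 := balance=186452
3. pay 40084 -> balance=149090
4. pay 42803 -> balance=108463
5. pay 40029 -> balance=70017
6. pay 43379 -> balance=27660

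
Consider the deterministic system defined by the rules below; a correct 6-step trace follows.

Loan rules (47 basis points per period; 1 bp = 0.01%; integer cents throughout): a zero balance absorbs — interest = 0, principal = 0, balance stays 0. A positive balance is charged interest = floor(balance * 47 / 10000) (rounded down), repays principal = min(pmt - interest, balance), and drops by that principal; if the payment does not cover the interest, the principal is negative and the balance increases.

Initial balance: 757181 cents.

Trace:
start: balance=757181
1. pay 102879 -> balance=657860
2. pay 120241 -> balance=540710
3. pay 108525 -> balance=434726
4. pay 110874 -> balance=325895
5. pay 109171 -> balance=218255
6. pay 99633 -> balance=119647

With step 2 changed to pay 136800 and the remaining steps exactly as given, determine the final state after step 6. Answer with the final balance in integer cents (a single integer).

(re-executing from step 2 with the substitution; state before step 2: balance=657860)
2. pay 136800 -> balance=524151
3. pay 108525 -> balance=418089
4. pay 110874 -> balance=309180
5. pay 109171 -> balance=201462
6. pay 99633 -> balance=102775

102775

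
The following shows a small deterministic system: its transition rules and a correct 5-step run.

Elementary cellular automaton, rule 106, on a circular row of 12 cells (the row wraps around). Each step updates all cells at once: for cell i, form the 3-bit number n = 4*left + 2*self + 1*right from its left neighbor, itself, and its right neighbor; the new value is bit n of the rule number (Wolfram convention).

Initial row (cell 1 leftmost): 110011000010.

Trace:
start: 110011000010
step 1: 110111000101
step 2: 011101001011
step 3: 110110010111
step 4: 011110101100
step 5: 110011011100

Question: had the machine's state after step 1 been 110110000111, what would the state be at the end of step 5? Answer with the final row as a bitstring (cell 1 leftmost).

011001111011

state after step 1 := 110110000111
step 2: 011110001100
step 3: 110010011100
step 4: 110100110101
step 5: 011001111011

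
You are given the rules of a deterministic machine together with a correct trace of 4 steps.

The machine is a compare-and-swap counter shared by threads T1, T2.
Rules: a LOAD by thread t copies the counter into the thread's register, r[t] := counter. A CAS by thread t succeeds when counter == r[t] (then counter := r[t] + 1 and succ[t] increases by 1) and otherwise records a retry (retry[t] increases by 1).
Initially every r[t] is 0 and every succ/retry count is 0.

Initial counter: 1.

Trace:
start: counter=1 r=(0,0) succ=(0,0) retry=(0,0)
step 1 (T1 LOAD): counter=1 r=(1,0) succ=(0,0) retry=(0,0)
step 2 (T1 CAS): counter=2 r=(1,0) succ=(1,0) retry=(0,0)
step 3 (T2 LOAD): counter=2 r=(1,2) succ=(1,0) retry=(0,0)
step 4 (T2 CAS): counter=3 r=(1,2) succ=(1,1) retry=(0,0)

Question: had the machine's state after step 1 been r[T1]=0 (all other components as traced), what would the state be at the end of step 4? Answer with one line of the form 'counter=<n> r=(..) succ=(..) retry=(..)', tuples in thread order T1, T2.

state after step 1 := counter=1 r=(0,0) succ=(0,0) retry=(0,0)
step 2 (T1 CAS): counter=1 r=(0,0) succ=(0,0) retry=(1,0)
step 3 (T2 LOAD): counter=1 r=(0,1) succ=(0,0) retry=(1,0)
step 4 (T2 CAS): counter=2 r=(0,1) succ=(0,1) retry=(1,0)

counter=2 r=(0,1) succ=(0,1) retry=(1,0)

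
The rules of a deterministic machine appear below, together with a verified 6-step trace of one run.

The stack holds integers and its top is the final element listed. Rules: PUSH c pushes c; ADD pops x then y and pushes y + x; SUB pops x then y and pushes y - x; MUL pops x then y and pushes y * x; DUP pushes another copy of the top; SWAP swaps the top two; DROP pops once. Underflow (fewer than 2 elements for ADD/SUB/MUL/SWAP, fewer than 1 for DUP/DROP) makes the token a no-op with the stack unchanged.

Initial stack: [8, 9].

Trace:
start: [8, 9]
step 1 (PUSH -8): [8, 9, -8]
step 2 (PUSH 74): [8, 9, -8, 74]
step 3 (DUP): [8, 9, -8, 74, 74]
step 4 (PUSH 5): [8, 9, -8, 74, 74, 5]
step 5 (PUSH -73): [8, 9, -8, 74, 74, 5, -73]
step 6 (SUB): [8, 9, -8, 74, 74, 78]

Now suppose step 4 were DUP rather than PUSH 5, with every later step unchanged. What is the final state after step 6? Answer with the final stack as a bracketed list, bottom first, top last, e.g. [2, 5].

(re-executing from step 4 with the substitution; state before step 4: [8, 9, -8, 74, 74])
step 4 (DUP): [8, 9, -8, 74, 74, 74]
step 5 (PUSH -73): [8, 9, -8, 74, 74, 74, -73]
step 6 (SUB): [8, 9, -8, 74, 74, 147]

[8, 9, -8, 74, 74, 147]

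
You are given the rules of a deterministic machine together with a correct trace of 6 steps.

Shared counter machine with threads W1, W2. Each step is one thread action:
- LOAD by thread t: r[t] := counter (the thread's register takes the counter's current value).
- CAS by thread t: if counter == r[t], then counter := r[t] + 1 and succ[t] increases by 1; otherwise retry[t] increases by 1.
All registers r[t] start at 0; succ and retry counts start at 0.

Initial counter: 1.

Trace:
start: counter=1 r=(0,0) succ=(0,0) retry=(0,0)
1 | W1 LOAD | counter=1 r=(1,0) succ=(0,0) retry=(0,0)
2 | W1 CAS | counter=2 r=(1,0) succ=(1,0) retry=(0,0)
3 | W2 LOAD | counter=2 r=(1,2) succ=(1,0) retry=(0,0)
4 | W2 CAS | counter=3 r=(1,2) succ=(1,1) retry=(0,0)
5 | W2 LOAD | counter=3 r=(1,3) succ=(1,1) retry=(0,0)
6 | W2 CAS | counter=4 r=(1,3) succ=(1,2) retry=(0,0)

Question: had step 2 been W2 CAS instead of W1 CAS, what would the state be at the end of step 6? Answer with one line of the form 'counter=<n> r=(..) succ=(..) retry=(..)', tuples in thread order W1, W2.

counter=3 r=(1,2) succ=(0,2) retry=(0,1)

(re-executing from step 2 with the substitution; state before step 2: counter=1 r=(1,0) succ=(0,0) retry=(0,0))
2 | W2 CAS | counter=1 r=(1,0) succ=(0,0) retry=(0,1)
3 | W2 LOAD | counter=1 r=(1,1) succ=(0,0) retry=(0,1)
4 | W2 CAS | counter=2 r=(1,1) succ=(0,1) retry=(0,1)
5 | W2 LOAD | counter=2 r=(1,2) succ=(0,1) retry=(0,1)
6 | W2 CAS | counter=3 r=(1,2) succ=(0,2) retry=(0,1)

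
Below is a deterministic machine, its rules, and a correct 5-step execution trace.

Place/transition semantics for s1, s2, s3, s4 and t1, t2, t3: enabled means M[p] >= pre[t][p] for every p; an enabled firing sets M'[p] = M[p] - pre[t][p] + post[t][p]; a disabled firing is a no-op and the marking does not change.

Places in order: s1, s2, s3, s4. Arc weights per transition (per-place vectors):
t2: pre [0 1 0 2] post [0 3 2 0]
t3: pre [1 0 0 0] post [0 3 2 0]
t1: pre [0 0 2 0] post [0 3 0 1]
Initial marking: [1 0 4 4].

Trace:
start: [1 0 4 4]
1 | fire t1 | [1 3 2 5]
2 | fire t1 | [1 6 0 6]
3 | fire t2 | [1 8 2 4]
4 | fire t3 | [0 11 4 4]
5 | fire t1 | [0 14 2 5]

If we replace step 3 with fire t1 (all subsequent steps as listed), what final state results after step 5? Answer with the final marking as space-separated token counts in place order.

(re-executing from step 3 with the substitution; state before step 3: [1 6 0 6])
3 | fire t1 | [1 6 0 6]
4 | fire t3 | [0 9 2 6]
5 | fire t1 | [0 12 0 7]

0 12 0 7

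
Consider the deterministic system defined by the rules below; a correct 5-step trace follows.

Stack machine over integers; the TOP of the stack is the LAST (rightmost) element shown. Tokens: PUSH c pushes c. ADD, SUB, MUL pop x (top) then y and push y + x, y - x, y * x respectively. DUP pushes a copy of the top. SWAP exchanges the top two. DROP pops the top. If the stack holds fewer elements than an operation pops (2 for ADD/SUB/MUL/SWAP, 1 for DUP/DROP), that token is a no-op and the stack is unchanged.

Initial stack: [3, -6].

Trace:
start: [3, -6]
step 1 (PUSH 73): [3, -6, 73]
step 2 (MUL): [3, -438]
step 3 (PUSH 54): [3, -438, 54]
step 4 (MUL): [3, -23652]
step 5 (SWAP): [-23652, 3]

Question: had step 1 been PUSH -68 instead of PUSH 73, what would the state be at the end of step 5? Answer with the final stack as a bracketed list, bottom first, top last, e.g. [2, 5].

(re-executing from step 1 with the substitution; state before step 1: [3, -6])
step 1 (PUSH -68): [3, -6, -68]
step 2 (MUL): [3, 408]
step 3 (PUSH 54): [3, 408, 54]
step 4 (MUL): [3, 22032]
step 5 (SWAP): [22032, 3]

[22032, 3]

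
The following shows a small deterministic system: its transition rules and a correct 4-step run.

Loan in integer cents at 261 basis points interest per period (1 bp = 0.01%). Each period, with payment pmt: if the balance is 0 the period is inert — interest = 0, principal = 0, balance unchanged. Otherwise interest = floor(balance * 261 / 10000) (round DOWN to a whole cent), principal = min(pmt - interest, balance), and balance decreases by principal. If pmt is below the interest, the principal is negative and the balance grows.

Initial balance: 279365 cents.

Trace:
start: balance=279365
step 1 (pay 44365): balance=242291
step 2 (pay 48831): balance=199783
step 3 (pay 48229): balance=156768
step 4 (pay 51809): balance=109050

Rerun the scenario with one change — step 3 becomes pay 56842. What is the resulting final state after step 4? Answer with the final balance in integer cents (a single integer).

100212

(re-executing from step 3 with the substitution; state before step 3: balance=199783)
step 3 (pay 56842): balance=148155
step 4 (pay 51809): balance=100212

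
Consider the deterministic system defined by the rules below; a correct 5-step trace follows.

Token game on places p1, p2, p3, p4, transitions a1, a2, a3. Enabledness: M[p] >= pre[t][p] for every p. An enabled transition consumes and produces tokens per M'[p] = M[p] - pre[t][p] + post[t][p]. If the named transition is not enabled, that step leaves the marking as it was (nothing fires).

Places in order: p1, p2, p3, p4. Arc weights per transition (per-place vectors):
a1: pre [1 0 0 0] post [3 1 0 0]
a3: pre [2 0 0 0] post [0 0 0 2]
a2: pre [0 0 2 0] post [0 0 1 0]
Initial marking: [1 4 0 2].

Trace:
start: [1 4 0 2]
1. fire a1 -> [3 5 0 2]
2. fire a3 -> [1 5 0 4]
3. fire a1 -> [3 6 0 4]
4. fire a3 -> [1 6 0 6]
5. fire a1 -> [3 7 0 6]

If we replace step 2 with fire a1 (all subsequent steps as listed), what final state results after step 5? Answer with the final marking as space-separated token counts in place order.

(re-executing from step 2 with the substitution; state before step 2: [3 5 0 2])
2. fire a1 -> [5 6 0 2]
3. fire a1 -> [7 7 0 2]
4. fire a3 -> [5 7 0 4]
5. fire a1 -> [7 8 0 4]

7 8 0 4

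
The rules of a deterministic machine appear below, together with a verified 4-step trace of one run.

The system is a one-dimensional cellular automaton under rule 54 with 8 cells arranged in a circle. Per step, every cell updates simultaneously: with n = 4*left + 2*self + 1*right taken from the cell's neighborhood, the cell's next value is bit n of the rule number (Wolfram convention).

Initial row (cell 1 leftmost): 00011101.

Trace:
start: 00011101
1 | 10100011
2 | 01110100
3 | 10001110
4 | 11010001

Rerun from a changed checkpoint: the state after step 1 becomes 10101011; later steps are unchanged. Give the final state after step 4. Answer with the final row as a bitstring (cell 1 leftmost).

state after step 1 := 10101011
2 | 01111100
3 | 10000010
4 | 11000111

11000111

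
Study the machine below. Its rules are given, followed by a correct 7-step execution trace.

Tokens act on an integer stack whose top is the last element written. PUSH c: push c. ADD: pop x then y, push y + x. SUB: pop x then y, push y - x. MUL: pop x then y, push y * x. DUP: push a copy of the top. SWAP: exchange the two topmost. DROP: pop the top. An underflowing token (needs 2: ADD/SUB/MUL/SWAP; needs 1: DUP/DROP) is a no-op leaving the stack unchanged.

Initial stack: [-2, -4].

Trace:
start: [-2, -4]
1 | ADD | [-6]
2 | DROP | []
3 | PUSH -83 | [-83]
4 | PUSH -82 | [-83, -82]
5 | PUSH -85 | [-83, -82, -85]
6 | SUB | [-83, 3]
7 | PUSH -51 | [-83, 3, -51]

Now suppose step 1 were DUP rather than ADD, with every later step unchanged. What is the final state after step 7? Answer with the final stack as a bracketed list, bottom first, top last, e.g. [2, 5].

[-2, -4, -83, 3, -51]

(re-executing from step 1 with the substitution; state before step 1: [-2, -4])
1 | DUP | [-2, -4, -4]
2 | DROP | [-2, -4]
3 | PUSH -83 | [-2, -4, -83]
4 | PUSH -82 | [-2, -4, -83, -82]
5 | PUSH -85 | [-2, -4, -83, -82, -85]
6 | SUB | [-2, -4, -83, 3]
7 | PUSH -51 | [-2, -4, -83, 3, -51]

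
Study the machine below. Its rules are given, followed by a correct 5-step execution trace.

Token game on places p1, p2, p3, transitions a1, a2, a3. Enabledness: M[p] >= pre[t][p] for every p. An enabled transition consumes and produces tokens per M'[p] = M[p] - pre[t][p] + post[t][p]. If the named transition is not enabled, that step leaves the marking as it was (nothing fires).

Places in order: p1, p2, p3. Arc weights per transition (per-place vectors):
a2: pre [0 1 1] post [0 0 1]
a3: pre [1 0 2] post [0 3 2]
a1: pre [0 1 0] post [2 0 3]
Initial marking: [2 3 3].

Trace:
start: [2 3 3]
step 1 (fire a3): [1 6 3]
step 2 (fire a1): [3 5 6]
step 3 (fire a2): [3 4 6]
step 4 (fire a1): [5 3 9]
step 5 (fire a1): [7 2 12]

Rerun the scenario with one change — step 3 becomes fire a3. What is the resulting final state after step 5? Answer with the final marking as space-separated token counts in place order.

(re-executing from step 3 with the substitution; state before step 3: [3 5 6])
step 3 (fire a3): [2 8 6]
step 4 (fire a1): [4 7 9]
step 5 (fire a1): [6 6 12]

6 6 12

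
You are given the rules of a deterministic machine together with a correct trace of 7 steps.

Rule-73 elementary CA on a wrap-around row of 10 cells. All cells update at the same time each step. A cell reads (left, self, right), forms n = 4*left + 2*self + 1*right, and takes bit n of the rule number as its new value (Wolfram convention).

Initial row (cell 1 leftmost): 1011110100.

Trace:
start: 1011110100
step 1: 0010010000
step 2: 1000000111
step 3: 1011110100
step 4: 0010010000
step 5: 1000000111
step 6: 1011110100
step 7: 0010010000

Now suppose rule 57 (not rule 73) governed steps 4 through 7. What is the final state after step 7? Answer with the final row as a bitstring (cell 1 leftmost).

(re-executing steps 4..7 under rule 57; state before step 4: 1011110100)
step 4: 0110001010
step 5: 0101100101
step 6: 1011010010
step 7: 0110101001

0110101001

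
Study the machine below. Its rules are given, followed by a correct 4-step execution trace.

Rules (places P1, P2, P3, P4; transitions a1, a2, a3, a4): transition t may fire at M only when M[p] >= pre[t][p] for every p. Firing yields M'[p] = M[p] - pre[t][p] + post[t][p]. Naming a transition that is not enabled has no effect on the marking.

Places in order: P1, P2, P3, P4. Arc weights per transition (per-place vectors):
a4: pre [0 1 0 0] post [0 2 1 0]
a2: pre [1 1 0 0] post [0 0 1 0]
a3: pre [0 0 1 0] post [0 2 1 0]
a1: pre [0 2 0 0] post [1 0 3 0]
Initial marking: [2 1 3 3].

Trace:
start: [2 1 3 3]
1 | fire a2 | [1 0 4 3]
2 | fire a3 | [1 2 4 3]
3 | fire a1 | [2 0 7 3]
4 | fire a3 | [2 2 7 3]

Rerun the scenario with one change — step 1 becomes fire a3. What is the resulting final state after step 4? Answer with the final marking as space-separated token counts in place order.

3 5 6 3

(re-executing from step 1 with the substitution; state before step 1: [2 1 3 3])
1 | fire a3 | [2 3 3 3]
2 | fire a3 | [2 5 3 3]
3 | fire a1 | [3 3 6 3]
4 | fire a3 | [3 5 6 3]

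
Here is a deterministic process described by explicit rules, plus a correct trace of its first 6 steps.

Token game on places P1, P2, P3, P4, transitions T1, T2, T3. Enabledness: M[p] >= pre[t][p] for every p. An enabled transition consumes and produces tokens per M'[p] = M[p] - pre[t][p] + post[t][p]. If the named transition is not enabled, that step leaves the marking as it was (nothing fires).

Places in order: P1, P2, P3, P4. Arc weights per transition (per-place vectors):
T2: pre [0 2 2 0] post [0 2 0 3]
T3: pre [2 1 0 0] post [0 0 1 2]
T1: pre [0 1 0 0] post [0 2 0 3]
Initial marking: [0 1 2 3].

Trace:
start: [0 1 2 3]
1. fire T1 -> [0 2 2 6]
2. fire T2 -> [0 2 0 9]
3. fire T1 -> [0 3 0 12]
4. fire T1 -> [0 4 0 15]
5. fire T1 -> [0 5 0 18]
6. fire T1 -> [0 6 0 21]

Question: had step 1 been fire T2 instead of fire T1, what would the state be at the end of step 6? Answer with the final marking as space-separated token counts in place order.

(re-executing from step 1 with the substitution; state before step 1: [0 1 2 3])
1. fire T2 -> [0 1 2 3]
2. fire T2 -> [0 1 2 3]
3. fire T1 -> [0 2 2 6]
4. fire T1 -> [0 3 2 9]
5. fire T1 -> [0 4 2 12]
6. fire T1 -> [0 5 2 15]

0 5 2 15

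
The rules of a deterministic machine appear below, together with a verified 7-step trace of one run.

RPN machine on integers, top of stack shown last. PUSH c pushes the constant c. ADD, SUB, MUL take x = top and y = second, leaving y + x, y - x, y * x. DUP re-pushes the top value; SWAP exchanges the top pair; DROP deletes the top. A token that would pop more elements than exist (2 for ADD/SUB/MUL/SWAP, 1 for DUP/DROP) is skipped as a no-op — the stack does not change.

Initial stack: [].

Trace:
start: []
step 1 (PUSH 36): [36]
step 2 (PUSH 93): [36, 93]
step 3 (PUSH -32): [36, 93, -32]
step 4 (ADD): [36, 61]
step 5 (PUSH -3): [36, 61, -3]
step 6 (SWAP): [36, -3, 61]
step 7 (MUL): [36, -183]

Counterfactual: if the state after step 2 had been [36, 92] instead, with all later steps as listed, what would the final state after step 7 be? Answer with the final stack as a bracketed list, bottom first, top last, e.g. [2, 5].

state after step 2 := [36, 92]
step 3 (PUSH -32): [36, 92, -32]
step 4 (ADD): [36, 60]
step 5 (PUSH -3): [36, 60, -3]
step 6 (SWAP): [36, -3, 60]
step 7 (MUL): [36, -180]

[36, -180]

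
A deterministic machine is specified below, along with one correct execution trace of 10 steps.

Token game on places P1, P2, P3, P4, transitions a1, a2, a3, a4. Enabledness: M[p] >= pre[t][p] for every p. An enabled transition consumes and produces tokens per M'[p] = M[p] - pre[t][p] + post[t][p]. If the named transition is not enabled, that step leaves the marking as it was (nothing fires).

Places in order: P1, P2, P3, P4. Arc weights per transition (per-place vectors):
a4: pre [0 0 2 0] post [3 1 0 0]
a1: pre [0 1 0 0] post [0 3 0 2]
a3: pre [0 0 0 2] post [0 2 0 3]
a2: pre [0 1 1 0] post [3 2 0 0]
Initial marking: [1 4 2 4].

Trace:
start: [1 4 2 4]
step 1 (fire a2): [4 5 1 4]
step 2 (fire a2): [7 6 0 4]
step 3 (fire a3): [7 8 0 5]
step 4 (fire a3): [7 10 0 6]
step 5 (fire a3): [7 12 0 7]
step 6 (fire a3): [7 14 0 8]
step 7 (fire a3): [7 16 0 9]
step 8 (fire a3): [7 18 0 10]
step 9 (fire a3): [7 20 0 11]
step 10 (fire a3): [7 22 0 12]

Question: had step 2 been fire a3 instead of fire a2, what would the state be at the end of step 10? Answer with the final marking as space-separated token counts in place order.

(re-executing from step 2 with the substitution; state before step 2: [4 5 1 4])
step 2 (fire a3): [4 7 1 5]
step 3 (fire a3): [4 9 1 6]
step 4 (fire a3): [4 11 1 7]
step 5 (fire a3): [4 13 1 8]
step 6 (fire a3): [4 15 1 9]
step 7 (fire a3): [4 17 1 10]
step 8 (fire a3): [4 19 1 11]
step 9 (fire a3): [4 21 1 12]
step 10 (fire a3): [4 23 1 13]

4 23 1 13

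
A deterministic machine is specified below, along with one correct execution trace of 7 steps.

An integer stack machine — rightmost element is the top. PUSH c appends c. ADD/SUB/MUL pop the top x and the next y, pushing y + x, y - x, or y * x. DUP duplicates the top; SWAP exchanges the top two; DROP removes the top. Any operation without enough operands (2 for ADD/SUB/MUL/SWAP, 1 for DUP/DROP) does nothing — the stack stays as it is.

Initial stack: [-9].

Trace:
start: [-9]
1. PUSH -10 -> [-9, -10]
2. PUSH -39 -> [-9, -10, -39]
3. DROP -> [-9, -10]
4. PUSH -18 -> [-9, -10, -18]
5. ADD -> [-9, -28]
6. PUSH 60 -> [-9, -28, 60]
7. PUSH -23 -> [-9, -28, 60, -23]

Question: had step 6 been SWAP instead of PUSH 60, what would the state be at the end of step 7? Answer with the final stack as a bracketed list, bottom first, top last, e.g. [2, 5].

(re-executing from step 6 with the substitution; state before step 6: [-9, -28])
6. SWAP -> [-28, -9]
7. PUSH -23 -> [-28, -9, -23]

[-28, -9, -23]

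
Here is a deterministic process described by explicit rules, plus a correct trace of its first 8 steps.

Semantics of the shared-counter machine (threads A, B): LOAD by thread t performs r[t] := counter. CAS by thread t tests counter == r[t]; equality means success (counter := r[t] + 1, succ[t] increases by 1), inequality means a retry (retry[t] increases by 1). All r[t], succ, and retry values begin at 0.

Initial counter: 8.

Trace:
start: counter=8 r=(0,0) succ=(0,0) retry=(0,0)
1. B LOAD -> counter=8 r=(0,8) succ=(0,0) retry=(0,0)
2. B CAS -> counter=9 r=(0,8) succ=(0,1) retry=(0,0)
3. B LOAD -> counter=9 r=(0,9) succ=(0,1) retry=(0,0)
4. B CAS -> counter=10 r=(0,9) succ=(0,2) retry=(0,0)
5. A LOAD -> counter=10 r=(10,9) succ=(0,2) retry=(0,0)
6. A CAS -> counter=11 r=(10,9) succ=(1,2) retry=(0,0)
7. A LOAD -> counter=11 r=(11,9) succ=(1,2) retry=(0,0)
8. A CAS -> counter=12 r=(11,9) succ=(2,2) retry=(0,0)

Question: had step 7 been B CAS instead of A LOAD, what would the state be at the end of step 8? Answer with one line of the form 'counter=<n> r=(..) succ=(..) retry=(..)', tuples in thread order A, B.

counter=11 r=(10,9) succ=(1,2) retry=(1,1)

(re-executing from step 7 with the substitution; state before step 7: counter=11 r=(10,9) succ=(1,2) retry=(0,0))
7. B CAS -> counter=11 r=(10,9) succ=(1,2) retry=(0,1)
8. A CAS -> counter=11 r=(10,9) succ=(1,2) retry=(1,1)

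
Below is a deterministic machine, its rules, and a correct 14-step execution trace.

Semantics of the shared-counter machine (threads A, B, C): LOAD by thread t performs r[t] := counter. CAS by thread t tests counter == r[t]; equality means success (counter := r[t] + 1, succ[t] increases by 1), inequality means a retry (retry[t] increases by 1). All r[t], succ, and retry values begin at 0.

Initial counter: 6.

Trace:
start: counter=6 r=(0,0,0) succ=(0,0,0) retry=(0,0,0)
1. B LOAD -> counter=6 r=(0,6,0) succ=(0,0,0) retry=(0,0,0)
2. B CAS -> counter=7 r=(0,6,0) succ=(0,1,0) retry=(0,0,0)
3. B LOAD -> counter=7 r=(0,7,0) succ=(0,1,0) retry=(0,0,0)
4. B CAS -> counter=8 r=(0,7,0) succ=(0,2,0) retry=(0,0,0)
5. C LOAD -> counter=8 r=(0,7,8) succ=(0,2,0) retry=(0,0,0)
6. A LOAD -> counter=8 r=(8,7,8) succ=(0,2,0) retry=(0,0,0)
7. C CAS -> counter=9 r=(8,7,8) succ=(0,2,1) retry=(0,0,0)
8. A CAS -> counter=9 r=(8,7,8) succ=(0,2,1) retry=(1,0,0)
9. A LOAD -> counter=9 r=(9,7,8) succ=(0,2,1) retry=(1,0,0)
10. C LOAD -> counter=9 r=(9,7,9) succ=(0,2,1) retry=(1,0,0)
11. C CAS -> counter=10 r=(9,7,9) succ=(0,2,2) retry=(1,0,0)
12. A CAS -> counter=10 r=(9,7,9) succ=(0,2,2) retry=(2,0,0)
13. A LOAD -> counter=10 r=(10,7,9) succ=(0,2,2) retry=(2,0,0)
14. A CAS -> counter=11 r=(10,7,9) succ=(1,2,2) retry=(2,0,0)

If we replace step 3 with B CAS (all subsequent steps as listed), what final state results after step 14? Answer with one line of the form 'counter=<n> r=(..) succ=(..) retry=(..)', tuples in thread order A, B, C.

(re-executing from step 3 with the substitution; state before step 3: counter=7 r=(0,6,0) succ=(0,1,0) retry=(0,0,0))
3. B CAS -> counter=7 r=(0,6,0) succ=(0,1,0) retry=(0,1,0)
4. B CAS -> counter=7 r=(0,6,0) succ=(0,1,0) retry=(0,2,0)
5. C LOAD -> counter=7 r=(0,6,7) succ=(0,1,0) retry=(0,2,0)
6. A LOAD -> counter=7 r=(7,6,7) succ=(0,1,0) retry=(0,2,0)
7. C CAS -> counter=8 r=(7,6,7) succ=(0,1,1) retry=(0,2,0)
8. A CAS -> counter=8 r=(7,6,7) succ=(0,1,1) retry=(1,2,0)
9. A LOAD -> counter=8 r=(8,6,7) succ=(0,1,1) retry=(1,2,0)
10. C LOAD -> counter=8 r=(8,6,8) succ=(0,1,1) retry=(1,2,0)
11. C CAS -> counter=9 r=(8,6,8) succ=(0,1,2) retry=(1,2,0)
12. A CAS -> counter=9 r=(8,6,8) succ=(0,1,2) retry=(2,2,0)
13. A LOAD -> counter=9 r=(9,6,8) succ=(0,1,2) retry=(2,2,0)
14. A CAS -> counter=10 r=(9,6,8) succ=(1,1,2) retry=(2,2,0)

counter=10 r=(9,6,8) succ=(1,1,2) retry=(2,2,0)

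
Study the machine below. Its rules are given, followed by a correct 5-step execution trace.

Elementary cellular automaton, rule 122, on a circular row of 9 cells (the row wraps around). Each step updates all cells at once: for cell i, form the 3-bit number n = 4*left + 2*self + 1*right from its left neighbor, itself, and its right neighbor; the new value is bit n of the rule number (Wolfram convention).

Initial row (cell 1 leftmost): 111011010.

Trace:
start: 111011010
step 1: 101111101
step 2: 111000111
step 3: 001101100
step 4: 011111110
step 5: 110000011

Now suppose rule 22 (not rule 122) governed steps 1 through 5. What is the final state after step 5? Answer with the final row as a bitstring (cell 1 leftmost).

(re-executing steps 1..5 under rule 22; state before step 1: 111011010)
step 1: 000000010
step 2: 000000111
step 3: 100001000
step 4: 110011101
step 5: 001100000

001100000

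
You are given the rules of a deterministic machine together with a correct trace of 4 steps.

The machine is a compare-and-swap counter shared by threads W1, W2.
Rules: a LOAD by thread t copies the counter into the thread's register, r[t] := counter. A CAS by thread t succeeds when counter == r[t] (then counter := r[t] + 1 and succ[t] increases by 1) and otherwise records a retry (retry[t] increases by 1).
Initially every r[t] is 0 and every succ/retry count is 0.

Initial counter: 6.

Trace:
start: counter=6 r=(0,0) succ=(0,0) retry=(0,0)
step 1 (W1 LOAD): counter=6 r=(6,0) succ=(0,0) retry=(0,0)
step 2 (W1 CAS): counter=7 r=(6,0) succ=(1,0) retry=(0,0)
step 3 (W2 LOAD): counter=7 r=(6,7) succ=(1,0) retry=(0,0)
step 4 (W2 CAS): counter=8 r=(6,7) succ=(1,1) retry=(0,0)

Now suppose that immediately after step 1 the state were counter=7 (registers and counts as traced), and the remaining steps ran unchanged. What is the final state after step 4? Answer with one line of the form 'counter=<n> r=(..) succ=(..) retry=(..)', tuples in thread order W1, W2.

counter=8 r=(6,7) succ=(0,1) retry=(1,0)

state after step 1 := counter=7 r=(6,0) succ=(0,0) retry=(0,0)
step 2 (W1 CAS): counter=7 r=(6,0) succ=(0,0) retry=(1,0)
step 3 (W2 LOAD): counter=7 r=(6,7) succ=(0,0) retry=(1,0)
step 4 (W2 CAS): counter=8 r=(6,7) succ=(0,1) retry=(1,0)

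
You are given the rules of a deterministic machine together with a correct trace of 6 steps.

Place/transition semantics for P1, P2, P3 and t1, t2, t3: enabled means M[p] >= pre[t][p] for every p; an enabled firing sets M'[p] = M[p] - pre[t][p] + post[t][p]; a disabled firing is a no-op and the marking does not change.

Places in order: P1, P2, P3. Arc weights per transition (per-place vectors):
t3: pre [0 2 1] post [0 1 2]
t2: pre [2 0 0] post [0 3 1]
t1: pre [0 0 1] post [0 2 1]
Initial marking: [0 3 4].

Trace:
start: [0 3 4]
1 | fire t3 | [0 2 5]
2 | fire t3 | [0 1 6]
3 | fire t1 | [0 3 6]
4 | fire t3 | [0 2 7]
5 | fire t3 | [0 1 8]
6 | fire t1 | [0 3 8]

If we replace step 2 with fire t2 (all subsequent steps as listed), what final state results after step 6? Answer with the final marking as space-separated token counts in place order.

(re-executing from step 2 with the substitution; state before step 2: [0 2 5])
2 | fire t2 | [0 2 5]
3 | fire t1 | [0 4 5]
4 | fire t3 | [0 3 6]
5 | fire t3 | [0 2 7]
6 | fire t1 | [0 4 7]

0 4 7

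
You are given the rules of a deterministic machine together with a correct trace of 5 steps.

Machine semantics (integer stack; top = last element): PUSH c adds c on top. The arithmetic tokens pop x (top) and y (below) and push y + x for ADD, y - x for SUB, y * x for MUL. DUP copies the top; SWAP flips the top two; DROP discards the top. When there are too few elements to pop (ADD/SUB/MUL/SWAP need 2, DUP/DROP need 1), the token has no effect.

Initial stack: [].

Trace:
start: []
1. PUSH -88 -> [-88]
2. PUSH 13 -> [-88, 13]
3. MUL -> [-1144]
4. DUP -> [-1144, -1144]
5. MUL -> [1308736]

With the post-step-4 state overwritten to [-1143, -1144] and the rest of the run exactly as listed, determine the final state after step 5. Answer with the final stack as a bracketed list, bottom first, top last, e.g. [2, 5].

[1307592]

state after step 4 := [-1143, -1144]
5. MUL -> [1307592]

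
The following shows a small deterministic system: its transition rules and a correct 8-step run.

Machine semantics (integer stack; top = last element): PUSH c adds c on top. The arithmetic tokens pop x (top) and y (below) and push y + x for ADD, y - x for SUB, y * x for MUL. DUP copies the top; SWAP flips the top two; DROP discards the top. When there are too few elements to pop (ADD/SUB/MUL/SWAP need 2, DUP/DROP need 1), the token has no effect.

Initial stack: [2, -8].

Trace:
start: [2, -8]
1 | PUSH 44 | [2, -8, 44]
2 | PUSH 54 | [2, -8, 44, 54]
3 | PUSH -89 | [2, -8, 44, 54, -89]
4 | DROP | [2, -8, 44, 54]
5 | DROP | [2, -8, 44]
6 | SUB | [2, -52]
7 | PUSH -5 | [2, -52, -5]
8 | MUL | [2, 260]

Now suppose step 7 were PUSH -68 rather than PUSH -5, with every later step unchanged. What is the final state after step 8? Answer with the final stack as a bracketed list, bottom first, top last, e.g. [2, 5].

[2, 3536]

(re-executing from step 7 with the substitution; state before step 7: [2, -52])
7 | PUSH -68 | [2, -52, -68]
8 | MUL | [2, 3536]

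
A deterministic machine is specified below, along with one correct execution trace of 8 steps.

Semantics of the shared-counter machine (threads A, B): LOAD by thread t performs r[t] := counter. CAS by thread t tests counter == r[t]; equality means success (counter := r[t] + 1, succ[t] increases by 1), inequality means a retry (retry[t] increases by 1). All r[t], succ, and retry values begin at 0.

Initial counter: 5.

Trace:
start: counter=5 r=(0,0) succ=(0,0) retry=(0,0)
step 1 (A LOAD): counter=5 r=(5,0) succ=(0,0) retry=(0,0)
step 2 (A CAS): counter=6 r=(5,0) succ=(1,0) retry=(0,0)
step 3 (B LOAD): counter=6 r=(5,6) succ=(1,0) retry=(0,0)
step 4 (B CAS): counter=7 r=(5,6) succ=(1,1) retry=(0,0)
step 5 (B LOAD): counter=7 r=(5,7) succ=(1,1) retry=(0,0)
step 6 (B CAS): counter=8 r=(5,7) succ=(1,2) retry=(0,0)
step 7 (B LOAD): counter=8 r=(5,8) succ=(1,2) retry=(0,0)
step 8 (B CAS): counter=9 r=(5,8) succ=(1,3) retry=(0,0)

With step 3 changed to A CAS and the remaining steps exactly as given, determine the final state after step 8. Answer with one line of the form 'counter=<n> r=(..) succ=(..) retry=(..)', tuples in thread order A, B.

(re-executing from step 3 with the substitution; state before step 3: counter=6 r=(5,0) succ=(1,0) retry=(0,0))
step 3 (A CAS): counter=6 r=(5,0) succ=(1,0) retry=(1,0)
step 4 (B CAS): counter=6 r=(5,0) succ=(1,0) retry=(1,1)
step 5 (B LOAD): counter=6 r=(5,6) succ=(1,0) retry=(1,1)
step 6 (B CAS): counter=7 r=(5,6) succ=(1,1) retry=(1,1)
step 7 (B LOAD): counter=7 r=(5,7) succ=(1,1) retry=(1,1)
step 8 (B CAS): counter=8 r=(5,7) succ=(1,2) retry=(1,1)

counter=8 r=(5,7) succ=(1,2) retry=(1,1)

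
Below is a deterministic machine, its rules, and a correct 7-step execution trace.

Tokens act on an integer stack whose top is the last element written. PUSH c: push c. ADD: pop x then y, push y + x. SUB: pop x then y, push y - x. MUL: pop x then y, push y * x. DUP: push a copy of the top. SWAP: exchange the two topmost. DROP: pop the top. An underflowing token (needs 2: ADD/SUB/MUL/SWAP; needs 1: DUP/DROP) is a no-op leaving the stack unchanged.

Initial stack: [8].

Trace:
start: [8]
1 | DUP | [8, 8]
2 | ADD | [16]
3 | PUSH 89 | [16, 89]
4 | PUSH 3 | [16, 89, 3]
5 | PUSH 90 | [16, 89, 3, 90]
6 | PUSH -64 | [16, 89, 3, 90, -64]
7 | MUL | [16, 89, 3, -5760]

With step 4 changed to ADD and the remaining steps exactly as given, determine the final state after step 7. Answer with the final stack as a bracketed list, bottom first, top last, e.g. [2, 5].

[105, -5760]

(re-executing from step 4 with the substitution; state before step 4: [16, 89])
4 | ADD | [105]
5 | PUSH 90 | [105, 90]
6 | PUSH -64 | [105, 90, -64]
7 | MUL | [105, -5760]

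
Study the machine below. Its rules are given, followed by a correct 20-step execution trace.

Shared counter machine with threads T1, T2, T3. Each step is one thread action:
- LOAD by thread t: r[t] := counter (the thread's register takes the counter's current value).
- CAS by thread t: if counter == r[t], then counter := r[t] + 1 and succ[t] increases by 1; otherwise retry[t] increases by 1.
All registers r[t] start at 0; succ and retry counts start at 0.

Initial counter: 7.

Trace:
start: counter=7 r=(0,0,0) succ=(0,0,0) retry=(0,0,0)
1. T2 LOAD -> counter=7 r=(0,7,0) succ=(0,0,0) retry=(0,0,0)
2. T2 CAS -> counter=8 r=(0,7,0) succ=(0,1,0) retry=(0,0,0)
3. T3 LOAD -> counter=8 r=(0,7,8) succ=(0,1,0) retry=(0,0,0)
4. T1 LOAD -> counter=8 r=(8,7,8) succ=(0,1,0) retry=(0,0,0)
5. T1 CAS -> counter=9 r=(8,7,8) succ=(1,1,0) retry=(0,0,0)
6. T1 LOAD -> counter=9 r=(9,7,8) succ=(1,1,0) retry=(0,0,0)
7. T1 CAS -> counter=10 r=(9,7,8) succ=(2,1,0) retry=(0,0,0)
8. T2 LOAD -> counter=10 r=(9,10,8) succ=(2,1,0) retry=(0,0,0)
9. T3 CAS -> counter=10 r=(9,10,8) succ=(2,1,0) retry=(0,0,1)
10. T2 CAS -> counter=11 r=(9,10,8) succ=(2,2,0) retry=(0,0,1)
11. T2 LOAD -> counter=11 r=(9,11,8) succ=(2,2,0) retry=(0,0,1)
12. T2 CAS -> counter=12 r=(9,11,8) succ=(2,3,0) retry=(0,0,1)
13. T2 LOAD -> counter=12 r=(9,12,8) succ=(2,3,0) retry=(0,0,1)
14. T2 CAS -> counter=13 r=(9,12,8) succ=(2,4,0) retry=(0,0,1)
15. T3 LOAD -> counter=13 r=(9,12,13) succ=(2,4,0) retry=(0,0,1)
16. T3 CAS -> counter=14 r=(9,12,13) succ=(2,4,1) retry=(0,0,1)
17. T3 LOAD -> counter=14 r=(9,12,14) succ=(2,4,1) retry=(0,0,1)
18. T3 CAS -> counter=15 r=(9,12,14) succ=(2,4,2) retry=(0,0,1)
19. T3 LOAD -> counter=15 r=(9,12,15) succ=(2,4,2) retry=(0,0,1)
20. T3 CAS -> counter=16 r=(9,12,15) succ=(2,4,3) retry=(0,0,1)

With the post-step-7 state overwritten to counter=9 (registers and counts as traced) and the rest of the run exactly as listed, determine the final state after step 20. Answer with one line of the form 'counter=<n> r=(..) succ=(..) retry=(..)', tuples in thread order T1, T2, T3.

state after step 7 := counter=9 r=(9,7,8) succ=(2,1,0) retry=(0,0,0)
8. T2 LOAD -> counter=9 r=(9,9,8) succ=(2,1,0) retry=(0,0,0)
9. T3 CAS -> counter=9 r=(9,9,8) succ=(2,1,0) retry=(0,0,1)
10. T2 CAS -> counter=10 r=(9,9,8) succ=(2,2,0) retry=(0,0,1)
11. T2 LOAD -> counter=10 r=(9,10,8) succ=(2,2,0) retry=(0,0,1)
12. T2 CAS -> counter=11 r=(9,10,8) succ=(2,3,0) retry=(0,0,1)
13. T2 LOAD -> counter=11 r=(9,11,8) succ=(2,3,0) retry=(0,0,1)
14. T2 CAS -> counter=12 r=(9,11,8) succ=(2,4,0) retry=(0,0,1)
15. T3 LOAD -> counter=12 r=(9,11,12) succ=(2,4,0) retry=(0,0,1)
16. T3 CAS -> counter=13 r=(9,11,12) succ=(2,4,1) retry=(0,0,1)
17. T3 LOAD -> counter=13 r=(9,11,13) succ=(2,4,1) retry=(0,0,1)
18. T3 CAS -> counter=14 r=(9,11,13) succ=(2,4,2) retry=(0,0,1)
19. T3 LOAD -> counter=14 r=(9,11,14) succ=(2,4,2) retry=(0,0,1)
20. T3 CAS -> counter=15 r=(9,11,14) succ=(2,4,3) retry=(0,0,1)

counter=15 r=(9,11,14) succ=(2,4,3) retry=(0,0,1)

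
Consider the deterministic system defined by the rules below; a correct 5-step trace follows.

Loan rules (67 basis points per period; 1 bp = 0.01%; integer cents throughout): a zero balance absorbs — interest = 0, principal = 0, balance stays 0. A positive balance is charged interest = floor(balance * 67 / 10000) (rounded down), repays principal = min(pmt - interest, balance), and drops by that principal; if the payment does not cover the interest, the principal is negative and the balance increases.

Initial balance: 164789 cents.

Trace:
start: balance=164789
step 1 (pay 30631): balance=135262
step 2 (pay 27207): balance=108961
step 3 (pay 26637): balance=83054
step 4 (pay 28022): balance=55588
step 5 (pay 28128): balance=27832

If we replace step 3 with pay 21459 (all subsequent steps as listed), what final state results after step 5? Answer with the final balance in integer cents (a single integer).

33080

(re-executing from step 3 with the substitution; state before step 3: balance=108961)
step 3 (pay 21459): balance=88232
step 4 (pay 28022): balance=60801
step 5 (pay 28128): balance=33080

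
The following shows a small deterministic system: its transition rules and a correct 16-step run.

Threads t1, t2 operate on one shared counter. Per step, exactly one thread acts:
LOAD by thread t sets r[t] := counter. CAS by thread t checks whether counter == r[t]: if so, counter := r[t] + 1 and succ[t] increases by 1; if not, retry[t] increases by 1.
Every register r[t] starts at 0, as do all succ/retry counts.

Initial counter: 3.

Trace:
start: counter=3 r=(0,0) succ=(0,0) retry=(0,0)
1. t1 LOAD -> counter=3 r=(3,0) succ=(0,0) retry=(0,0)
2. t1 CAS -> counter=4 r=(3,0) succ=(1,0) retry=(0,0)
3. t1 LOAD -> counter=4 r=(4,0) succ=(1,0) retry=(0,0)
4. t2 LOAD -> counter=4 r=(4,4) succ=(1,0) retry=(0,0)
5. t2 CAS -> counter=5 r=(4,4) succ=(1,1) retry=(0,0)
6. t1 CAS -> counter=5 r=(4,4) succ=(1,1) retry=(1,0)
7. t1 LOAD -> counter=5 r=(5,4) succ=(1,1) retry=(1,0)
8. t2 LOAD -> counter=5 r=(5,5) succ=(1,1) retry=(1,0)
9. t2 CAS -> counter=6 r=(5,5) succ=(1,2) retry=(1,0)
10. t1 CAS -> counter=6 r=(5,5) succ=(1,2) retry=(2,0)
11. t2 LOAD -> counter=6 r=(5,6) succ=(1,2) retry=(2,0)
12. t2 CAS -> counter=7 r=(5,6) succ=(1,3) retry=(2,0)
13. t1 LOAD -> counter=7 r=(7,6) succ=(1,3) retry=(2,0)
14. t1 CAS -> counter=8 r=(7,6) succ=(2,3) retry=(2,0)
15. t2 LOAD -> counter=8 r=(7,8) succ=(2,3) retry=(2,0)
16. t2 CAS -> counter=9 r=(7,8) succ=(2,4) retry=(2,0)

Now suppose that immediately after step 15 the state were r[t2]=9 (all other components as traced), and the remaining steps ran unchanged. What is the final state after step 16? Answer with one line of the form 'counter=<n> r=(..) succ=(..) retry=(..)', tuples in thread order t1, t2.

counter=8 r=(7,9) succ=(2,3) retry=(2,1)

state after step 15 := counter=8 r=(7,9) succ=(2,3) retry=(2,0)
16. t2 CAS -> counter=8 r=(7,9) succ=(2,3) retry=(2,1)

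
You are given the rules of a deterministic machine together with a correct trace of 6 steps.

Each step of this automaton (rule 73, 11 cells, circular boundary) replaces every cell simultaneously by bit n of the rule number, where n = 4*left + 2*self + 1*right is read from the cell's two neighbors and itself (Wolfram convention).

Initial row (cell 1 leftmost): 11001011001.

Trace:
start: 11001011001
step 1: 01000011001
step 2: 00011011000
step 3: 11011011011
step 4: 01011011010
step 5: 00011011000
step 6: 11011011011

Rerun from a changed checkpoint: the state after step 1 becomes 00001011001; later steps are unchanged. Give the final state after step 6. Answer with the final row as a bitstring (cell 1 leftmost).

01100011011

state after step 1 := 00001011001
step 2: 01100011000
step 3: 01101011011
step 4: 01100011011
step 5: 01101011011
step 6: 01100011011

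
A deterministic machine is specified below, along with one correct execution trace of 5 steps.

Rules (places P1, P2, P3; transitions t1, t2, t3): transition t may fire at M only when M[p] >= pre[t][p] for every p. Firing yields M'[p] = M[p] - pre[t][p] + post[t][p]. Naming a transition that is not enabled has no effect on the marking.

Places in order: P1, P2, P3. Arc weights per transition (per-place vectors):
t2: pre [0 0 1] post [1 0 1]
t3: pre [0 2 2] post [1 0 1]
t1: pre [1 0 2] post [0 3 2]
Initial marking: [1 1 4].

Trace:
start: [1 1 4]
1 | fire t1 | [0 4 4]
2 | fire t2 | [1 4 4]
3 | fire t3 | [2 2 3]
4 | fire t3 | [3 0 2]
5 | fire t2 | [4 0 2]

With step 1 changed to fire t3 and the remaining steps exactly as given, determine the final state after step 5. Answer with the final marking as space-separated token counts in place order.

(re-executing from step 1 with the substitution; state before step 1: [1 1 4])
1 | fire t3 | [1 1 4]
2 | fire t2 | [2 1 4]
3 | fire t3 | [2 1 4]
4 | fire t3 | [2 1 4]
5 | fire t2 | [3 1 4]

3 1 4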